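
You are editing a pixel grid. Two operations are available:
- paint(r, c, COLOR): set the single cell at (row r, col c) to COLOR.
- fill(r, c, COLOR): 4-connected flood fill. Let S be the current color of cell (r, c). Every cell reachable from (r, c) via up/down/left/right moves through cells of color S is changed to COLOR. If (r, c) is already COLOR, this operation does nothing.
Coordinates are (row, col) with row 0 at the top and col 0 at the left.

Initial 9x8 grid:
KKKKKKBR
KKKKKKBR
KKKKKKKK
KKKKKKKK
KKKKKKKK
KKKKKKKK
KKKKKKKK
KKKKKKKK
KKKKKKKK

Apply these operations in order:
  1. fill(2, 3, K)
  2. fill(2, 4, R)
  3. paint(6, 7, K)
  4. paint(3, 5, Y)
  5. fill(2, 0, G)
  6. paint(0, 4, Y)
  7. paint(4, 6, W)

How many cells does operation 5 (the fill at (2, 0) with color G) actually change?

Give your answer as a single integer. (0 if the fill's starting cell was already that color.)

After op 1 fill(2,3,K) [0 cells changed]:
KKKKKKBR
KKKKKKBR
KKKKKKKK
KKKKKKKK
KKKKKKKK
KKKKKKKK
KKKKKKKK
KKKKKKKK
KKKKKKKK
After op 2 fill(2,4,R) [68 cells changed]:
RRRRRRBR
RRRRRRBR
RRRRRRRR
RRRRRRRR
RRRRRRRR
RRRRRRRR
RRRRRRRR
RRRRRRRR
RRRRRRRR
After op 3 paint(6,7,K):
RRRRRRBR
RRRRRRBR
RRRRRRRR
RRRRRRRR
RRRRRRRR
RRRRRRRR
RRRRRRRK
RRRRRRRR
RRRRRRRR
After op 4 paint(3,5,Y):
RRRRRRBR
RRRRRRBR
RRRRRRRR
RRRRRYRR
RRRRRRRR
RRRRRRRR
RRRRRRRK
RRRRRRRR
RRRRRRRR
After op 5 fill(2,0,G) [68 cells changed]:
GGGGGGBG
GGGGGGBG
GGGGGGGG
GGGGGYGG
GGGGGGGG
GGGGGGGG
GGGGGGGK
GGGGGGGG
GGGGGGGG

Answer: 68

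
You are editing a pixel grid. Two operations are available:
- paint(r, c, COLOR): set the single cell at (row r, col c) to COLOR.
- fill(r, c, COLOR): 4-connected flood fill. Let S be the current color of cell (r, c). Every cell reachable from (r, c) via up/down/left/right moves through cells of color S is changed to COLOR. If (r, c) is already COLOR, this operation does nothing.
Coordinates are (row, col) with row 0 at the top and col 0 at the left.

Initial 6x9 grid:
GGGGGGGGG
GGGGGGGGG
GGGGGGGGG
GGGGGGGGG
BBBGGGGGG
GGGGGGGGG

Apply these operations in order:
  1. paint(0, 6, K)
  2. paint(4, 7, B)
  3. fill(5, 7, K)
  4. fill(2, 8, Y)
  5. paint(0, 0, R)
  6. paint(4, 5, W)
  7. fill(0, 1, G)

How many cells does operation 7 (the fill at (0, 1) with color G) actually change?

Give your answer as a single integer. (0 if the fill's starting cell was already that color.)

Answer: 48

Derivation:
After op 1 paint(0,6,K):
GGGGGGKGG
GGGGGGGGG
GGGGGGGGG
GGGGGGGGG
BBBGGGGGG
GGGGGGGGG
After op 2 paint(4,7,B):
GGGGGGKGG
GGGGGGGGG
GGGGGGGGG
GGGGGGGGG
BBBGGGGBG
GGGGGGGGG
After op 3 fill(5,7,K) [49 cells changed]:
KKKKKKKKK
KKKKKKKKK
KKKKKKKKK
KKKKKKKKK
BBBKKKKBK
KKKKKKKKK
After op 4 fill(2,8,Y) [50 cells changed]:
YYYYYYYYY
YYYYYYYYY
YYYYYYYYY
YYYYYYYYY
BBBYYYYBY
YYYYYYYYY
After op 5 paint(0,0,R):
RYYYYYYYY
YYYYYYYYY
YYYYYYYYY
YYYYYYYYY
BBBYYYYBY
YYYYYYYYY
After op 6 paint(4,5,W):
RYYYYYYYY
YYYYYYYYY
YYYYYYYYY
YYYYYYYYY
BBBYYWYBY
YYYYYYYYY
After op 7 fill(0,1,G) [48 cells changed]:
RGGGGGGGG
GGGGGGGGG
GGGGGGGGG
GGGGGGGGG
BBBGGWGBG
GGGGGGGGG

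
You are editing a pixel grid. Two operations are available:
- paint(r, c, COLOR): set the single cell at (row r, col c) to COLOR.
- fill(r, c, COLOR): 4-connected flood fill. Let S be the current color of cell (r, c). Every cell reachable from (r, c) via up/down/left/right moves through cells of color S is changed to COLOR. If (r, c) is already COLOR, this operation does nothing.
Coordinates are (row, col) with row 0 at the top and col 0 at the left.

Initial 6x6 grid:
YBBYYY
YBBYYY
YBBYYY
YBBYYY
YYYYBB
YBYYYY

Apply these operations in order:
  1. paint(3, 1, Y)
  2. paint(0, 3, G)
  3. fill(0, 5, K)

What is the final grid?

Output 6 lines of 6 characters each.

Answer: KBBGKK
KBBKKK
KBBKKK
KKBKKK
KKKKBB
KBKKKK

Derivation:
After op 1 paint(3,1,Y):
YBBYYY
YBBYYY
YBBYYY
YYBYYY
YYYYBB
YBYYYY
After op 2 paint(0,3,G):
YBBGYY
YBBYYY
YBBYYY
YYBYYY
YYYYBB
YBYYYY
After op 3 fill(0,5,K) [25 cells changed]:
KBBGKK
KBBKKK
KBBKKK
KKBKKK
KKKKBB
KBKKKK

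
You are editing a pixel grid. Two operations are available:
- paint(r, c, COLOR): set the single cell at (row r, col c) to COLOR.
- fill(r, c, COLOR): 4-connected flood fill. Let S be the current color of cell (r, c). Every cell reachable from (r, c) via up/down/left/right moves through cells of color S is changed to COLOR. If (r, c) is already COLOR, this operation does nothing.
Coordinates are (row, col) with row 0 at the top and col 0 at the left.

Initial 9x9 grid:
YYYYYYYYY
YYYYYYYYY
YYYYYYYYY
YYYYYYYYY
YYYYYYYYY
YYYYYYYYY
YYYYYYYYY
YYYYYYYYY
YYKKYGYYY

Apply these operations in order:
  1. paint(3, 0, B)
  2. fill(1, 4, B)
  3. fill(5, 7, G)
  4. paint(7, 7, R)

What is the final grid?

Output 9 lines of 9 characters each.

After op 1 paint(3,0,B):
YYYYYYYYY
YYYYYYYYY
YYYYYYYYY
BYYYYYYYY
YYYYYYYYY
YYYYYYYYY
YYYYYYYYY
YYYYYYYYY
YYKKYGYYY
After op 2 fill(1,4,B) [77 cells changed]:
BBBBBBBBB
BBBBBBBBB
BBBBBBBBB
BBBBBBBBB
BBBBBBBBB
BBBBBBBBB
BBBBBBBBB
BBBBBBBBB
BBKKBGBBB
After op 3 fill(5,7,G) [78 cells changed]:
GGGGGGGGG
GGGGGGGGG
GGGGGGGGG
GGGGGGGGG
GGGGGGGGG
GGGGGGGGG
GGGGGGGGG
GGGGGGGGG
GGKKGGGGG
After op 4 paint(7,7,R):
GGGGGGGGG
GGGGGGGGG
GGGGGGGGG
GGGGGGGGG
GGGGGGGGG
GGGGGGGGG
GGGGGGGGG
GGGGGGGRG
GGKKGGGGG

Answer: GGGGGGGGG
GGGGGGGGG
GGGGGGGGG
GGGGGGGGG
GGGGGGGGG
GGGGGGGGG
GGGGGGGGG
GGGGGGGRG
GGKKGGGGG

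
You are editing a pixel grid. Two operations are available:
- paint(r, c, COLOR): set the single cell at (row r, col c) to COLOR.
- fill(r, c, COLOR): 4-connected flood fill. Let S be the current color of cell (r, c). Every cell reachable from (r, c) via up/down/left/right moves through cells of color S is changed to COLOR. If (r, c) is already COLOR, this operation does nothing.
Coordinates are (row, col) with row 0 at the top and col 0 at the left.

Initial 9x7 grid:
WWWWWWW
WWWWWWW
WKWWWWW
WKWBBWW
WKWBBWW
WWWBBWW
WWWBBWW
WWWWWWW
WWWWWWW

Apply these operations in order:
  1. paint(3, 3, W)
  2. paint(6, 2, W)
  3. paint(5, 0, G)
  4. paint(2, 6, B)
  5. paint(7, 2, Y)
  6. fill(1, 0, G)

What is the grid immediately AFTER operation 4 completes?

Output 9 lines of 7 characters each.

After op 1 paint(3,3,W):
WWWWWWW
WWWWWWW
WKWWWWW
WKWWBWW
WKWBBWW
WWWBBWW
WWWBBWW
WWWWWWW
WWWWWWW
After op 2 paint(6,2,W):
WWWWWWW
WWWWWWW
WKWWWWW
WKWWBWW
WKWBBWW
WWWBBWW
WWWBBWW
WWWWWWW
WWWWWWW
After op 3 paint(5,0,G):
WWWWWWW
WWWWWWW
WKWWWWW
WKWWBWW
WKWBBWW
GWWBBWW
WWWBBWW
WWWWWWW
WWWWWWW
After op 4 paint(2,6,B):
WWWWWWW
WWWWWWW
WKWWWWB
WKWWBWW
WKWBBWW
GWWBBWW
WWWBBWW
WWWWWWW
WWWWWWW

Answer: WWWWWWW
WWWWWWW
WKWWWWB
WKWWBWW
WKWBBWW
GWWBBWW
WWWBBWW
WWWWWWW
WWWWWWW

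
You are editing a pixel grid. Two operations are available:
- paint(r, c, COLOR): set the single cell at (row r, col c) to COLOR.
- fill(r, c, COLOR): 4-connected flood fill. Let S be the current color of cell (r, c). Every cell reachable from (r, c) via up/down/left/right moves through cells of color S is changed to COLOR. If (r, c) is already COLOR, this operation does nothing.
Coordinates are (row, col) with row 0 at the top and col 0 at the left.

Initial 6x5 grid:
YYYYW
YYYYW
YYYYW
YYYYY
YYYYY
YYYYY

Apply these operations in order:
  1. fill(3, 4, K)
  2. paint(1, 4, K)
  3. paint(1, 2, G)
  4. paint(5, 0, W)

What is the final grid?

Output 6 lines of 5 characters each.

After op 1 fill(3,4,K) [27 cells changed]:
KKKKW
KKKKW
KKKKW
KKKKK
KKKKK
KKKKK
After op 2 paint(1,4,K):
KKKKW
KKKKK
KKKKW
KKKKK
KKKKK
KKKKK
After op 3 paint(1,2,G):
KKKKW
KKGKK
KKKKW
KKKKK
KKKKK
KKKKK
After op 4 paint(5,0,W):
KKKKW
KKGKK
KKKKW
KKKKK
KKKKK
WKKKK

Answer: KKKKW
KKGKK
KKKKW
KKKKK
KKKKK
WKKKK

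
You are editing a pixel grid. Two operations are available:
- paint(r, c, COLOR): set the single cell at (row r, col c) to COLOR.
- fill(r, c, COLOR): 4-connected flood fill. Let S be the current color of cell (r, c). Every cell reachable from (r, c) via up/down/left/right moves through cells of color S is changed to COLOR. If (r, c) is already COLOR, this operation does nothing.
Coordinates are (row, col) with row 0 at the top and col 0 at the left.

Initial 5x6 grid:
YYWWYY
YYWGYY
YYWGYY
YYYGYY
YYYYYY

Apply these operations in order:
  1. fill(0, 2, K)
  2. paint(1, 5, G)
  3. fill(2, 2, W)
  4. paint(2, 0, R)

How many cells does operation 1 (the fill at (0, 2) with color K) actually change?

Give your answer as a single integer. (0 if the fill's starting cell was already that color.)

Answer: 4

Derivation:
After op 1 fill(0,2,K) [4 cells changed]:
YYKKYY
YYKGYY
YYKGYY
YYYGYY
YYYYYY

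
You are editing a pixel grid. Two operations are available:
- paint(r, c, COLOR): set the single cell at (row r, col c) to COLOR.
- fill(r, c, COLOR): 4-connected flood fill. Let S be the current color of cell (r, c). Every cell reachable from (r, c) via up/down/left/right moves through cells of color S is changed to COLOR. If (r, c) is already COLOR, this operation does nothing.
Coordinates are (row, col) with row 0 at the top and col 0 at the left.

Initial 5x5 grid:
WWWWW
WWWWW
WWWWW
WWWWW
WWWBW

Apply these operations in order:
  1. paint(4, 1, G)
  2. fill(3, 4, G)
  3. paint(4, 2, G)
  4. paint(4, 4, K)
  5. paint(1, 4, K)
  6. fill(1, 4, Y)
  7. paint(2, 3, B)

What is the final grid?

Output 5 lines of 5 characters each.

After op 1 paint(4,1,G):
WWWWW
WWWWW
WWWWW
WWWWW
WGWBW
After op 2 fill(3,4,G) [23 cells changed]:
GGGGG
GGGGG
GGGGG
GGGGG
GGGBG
After op 3 paint(4,2,G):
GGGGG
GGGGG
GGGGG
GGGGG
GGGBG
After op 4 paint(4,4,K):
GGGGG
GGGGG
GGGGG
GGGGG
GGGBK
After op 5 paint(1,4,K):
GGGGG
GGGGK
GGGGG
GGGGG
GGGBK
After op 6 fill(1,4,Y) [1 cells changed]:
GGGGG
GGGGY
GGGGG
GGGGG
GGGBK
After op 7 paint(2,3,B):
GGGGG
GGGGY
GGGBG
GGGGG
GGGBK

Answer: GGGGG
GGGGY
GGGBG
GGGGG
GGGBK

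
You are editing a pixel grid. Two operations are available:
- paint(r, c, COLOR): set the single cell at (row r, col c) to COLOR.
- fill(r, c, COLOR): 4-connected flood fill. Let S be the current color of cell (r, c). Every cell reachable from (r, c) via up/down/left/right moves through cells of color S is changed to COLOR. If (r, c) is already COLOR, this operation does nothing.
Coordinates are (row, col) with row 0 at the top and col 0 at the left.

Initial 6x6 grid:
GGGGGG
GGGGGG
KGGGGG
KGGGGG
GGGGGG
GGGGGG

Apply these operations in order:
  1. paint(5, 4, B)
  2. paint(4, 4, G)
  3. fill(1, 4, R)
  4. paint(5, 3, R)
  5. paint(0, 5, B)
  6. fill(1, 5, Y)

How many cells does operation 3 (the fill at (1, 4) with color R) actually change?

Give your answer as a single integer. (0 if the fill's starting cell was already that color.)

After op 1 paint(5,4,B):
GGGGGG
GGGGGG
KGGGGG
KGGGGG
GGGGGG
GGGGBG
After op 2 paint(4,4,G):
GGGGGG
GGGGGG
KGGGGG
KGGGGG
GGGGGG
GGGGBG
After op 3 fill(1,4,R) [33 cells changed]:
RRRRRR
RRRRRR
KRRRRR
KRRRRR
RRRRRR
RRRRBR

Answer: 33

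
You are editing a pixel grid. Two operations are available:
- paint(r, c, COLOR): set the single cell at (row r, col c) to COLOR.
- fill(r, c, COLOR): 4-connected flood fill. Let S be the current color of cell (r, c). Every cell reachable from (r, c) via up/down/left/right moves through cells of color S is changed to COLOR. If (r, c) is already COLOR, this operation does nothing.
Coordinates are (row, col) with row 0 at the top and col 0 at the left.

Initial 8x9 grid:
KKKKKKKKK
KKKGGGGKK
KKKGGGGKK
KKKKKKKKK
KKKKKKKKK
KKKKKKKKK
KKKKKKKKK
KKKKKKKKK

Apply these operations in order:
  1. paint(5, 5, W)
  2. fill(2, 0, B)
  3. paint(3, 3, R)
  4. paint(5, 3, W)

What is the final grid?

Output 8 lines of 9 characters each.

Answer: BBBBBBBBB
BBBGGGGBB
BBBGGGGBB
BBBRBBBBB
BBBBBBBBB
BBBWBWBBB
BBBBBBBBB
BBBBBBBBB

Derivation:
After op 1 paint(5,5,W):
KKKKKKKKK
KKKGGGGKK
KKKGGGGKK
KKKKKKKKK
KKKKKKKKK
KKKKKWKKK
KKKKKKKKK
KKKKKKKKK
After op 2 fill(2,0,B) [63 cells changed]:
BBBBBBBBB
BBBGGGGBB
BBBGGGGBB
BBBBBBBBB
BBBBBBBBB
BBBBBWBBB
BBBBBBBBB
BBBBBBBBB
After op 3 paint(3,3,R):
BBBBBBBBB
BBBGGGGBB
BBBGGGGBB
BBBRBBBBB
BBBBBBBBB
BBBBBWBBB
BBBBBBBBB
BBBBBBBBB
After op 4 paint(5,3,W):
BBBBBBBBB
BBBGGGGBB
BBBGGGGBB
BBBRBBBBB
BBBBBBBBB
BBBWBWBBB
BBBBBBBBB
BBBBBBBBB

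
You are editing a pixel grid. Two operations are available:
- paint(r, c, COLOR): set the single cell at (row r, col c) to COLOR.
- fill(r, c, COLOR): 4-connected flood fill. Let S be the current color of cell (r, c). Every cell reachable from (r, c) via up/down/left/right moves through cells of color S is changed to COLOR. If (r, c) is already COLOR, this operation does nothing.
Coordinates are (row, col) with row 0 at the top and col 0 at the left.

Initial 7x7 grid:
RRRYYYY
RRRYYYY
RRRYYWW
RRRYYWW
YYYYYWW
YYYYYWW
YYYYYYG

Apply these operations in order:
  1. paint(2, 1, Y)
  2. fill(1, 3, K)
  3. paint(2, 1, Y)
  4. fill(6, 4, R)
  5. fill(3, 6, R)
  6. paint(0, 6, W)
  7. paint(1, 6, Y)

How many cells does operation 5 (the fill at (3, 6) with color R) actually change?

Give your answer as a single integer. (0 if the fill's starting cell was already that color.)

Answer: 8

Derivation:
After op 1 paint(2,1,Y):
RRRYYYY
RRRYYYY
RYRYYWW
RRRYYWW
YYYYYWW
YYYYYWW
YYYYYYG
After op 2 fill(1,3,K) [28 cells changed]:
RRRKKKK
RRRKKKK
RYRKKWW
RRRKKWW
KKKKKWW
KKKKKWW
KKKKKKG
After op 3 paint(2,1,Y):
RRRKKKK
RRRKKKK
RYRKKWW
RRRKKWW
KKKKKWW
KKKKKWW
KKKKKKG
After op 4 fill(6,4,R) [28 cells changed]:
RRRRRRR
RRRRRRR
RYRRRWW
RRRRRWW
RRRRRWW
RRRRRWW
RRRRRRG
After op 5 fill(3,6,R) [8 cells changed]:
RRRRRRR
RRRRRRR
RYRRRRR
RRRRRRR
RRRRRRR
RRRRRRR
RRRRRRG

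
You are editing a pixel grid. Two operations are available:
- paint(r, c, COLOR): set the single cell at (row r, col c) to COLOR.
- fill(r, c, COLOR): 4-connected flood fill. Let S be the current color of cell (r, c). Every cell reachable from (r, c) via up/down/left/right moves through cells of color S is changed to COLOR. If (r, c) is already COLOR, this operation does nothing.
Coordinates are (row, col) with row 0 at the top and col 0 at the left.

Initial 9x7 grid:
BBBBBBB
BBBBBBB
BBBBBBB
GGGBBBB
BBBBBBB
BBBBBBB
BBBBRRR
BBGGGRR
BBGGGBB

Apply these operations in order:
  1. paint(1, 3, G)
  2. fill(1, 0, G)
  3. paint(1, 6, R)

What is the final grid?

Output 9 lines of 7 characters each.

Answer: GGGGGGG
GGGGGGR
GGGGGGG
GGGGGGG
GGGGGGG
GGGGGGG
GGGGRRR
GGGGGRR
GGGGGBB

Derivation:
After op 1 paint(1,3,G):
BBBBBBB
BBBGBBB
BBBBBBB
GGGBBBB
BBBBBBB
BBBBBBB
BBBBRRR
BBGGGRR
BBGGGBB
After op 2 fill(1,0,G) [46 cells changed]:
GGGGGGG
GGGGGGG
GGGGGGG
GGGGGGG
GGGGGGG
GGGGGGG
GGGGRRR
GGGGGRR
GGGGGBB
After op 3 paint(1,6,R):
GGGGGGG
GGGGGGR
GGGGGGG
GGGGGGG
GGGGGGG
GGGGGGG
GGGGRRR
GGGGGRR
GGGGGBB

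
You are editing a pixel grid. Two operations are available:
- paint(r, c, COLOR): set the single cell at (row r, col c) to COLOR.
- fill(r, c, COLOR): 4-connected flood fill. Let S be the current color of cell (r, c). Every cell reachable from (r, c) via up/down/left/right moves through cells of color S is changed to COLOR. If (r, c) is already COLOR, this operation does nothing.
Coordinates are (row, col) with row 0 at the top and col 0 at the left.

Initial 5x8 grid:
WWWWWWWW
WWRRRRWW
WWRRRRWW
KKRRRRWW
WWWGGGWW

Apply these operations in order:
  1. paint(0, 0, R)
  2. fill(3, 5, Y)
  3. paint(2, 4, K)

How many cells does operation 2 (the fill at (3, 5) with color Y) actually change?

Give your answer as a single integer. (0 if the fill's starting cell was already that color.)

After op 1 paint(0,0,R):
RWWWWWWW
WWRRRRWW
WWRRRRWW
KKRRRRWW
WWWGGGWW
After op 2 fill(3,5,Y) [12 cells changed]:
RWWWWWWW
WWYYYYWW
WWYYYYWW
KKYYYYWW
WWWGGGWW

Answer: 12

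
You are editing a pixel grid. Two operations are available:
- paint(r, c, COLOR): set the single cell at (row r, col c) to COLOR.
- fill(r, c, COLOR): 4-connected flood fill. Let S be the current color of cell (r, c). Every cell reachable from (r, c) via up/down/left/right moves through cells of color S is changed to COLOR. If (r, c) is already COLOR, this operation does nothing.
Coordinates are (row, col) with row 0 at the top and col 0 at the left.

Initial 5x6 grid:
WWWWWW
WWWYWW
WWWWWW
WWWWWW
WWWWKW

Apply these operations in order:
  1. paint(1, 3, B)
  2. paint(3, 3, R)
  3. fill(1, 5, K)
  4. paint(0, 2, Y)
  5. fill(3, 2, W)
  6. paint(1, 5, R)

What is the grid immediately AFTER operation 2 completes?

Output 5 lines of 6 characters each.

After op 1 paint(1,3,B):
WWWWWW
WWWBWW
WWWWWW
WWWWWW
WWWWKW
After op 2 paint(3,3,R):
WWWWWW
WWWBWW
WWWWWW
WWWRWW
WWWWKW

Answer: WWWWWW
WWWBWW
WWWWWW
WWWRWW
WWWWKW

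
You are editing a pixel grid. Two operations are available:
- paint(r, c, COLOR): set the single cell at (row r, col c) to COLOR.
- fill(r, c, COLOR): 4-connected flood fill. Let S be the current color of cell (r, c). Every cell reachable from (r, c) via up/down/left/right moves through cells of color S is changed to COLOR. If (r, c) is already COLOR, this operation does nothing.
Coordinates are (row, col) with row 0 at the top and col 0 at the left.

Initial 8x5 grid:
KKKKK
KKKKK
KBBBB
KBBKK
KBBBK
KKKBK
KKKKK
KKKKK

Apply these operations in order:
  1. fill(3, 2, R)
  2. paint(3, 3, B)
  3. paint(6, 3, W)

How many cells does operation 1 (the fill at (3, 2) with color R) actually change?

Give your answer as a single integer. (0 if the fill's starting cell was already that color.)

After op 1 fill(3,2,R) [10 cells changed]:
KKKKK
KKKKK
KRRRR
KRRKK
KRRRK
KKKRK
KKKKK
KKKKK

Answer: 10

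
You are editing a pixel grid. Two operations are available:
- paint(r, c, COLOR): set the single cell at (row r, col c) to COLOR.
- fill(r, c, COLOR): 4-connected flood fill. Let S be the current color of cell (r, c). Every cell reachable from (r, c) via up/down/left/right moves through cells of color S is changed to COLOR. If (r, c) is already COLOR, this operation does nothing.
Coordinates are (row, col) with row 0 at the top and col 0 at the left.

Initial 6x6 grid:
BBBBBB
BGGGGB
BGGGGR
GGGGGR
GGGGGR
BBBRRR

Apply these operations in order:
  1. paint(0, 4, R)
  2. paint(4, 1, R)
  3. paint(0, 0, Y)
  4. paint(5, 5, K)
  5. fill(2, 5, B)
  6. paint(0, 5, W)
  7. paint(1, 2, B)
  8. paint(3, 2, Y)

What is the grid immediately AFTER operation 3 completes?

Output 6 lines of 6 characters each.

Answer: YBBBRB
BGGGGB
BGGGGR
GGGGGR
GRGGGR
BBBRRR

Derivation:
After op 1 paint(0,4,R):
BBBBRB
BGGGGB
BGGGGR
GGGGGR
GGGGGR
BBBRRR
After op 2 paint(4,1,R):
BBBBRB
BGGGGB
BGGGGR
GGGGGR
GRGGGR
BBBRRR
After op 3 paint(0,0,Y):
YBBBRB
BGGGGB
BGGGGR
GGGGGR
GRGGGR
BBBRRR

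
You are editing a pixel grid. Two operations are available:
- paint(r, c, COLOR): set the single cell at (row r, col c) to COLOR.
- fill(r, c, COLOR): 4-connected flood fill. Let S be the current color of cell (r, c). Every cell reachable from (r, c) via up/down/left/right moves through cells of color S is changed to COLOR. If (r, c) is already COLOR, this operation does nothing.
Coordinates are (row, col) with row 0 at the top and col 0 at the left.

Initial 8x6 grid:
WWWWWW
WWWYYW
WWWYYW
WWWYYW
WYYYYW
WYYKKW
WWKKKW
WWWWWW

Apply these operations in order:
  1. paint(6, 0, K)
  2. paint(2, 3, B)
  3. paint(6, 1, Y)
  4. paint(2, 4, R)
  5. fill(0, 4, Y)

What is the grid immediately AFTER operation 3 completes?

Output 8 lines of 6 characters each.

After op 1 paint(6,0,K):
WWWWWW
WWWYYW
WWWYYW
WWWYYW
WYYYYW
WYYKKW
KWKKKW
WWWWWW
After op 2 paint(2,3,B):
WWWWWW
WWWYYW
WWWBYW
WWWYYW
WYYYYW
WYYKKW
KWKKKW
WWWWWW
After op 3 paint(6,1,Y):
WWWWWW
WWWYYW
WWWBYW
WWWYYW
WYYYYW
WYYKKW
KYKKKW
WWWWWW

Answer: WWWWWW
WWWYYW
WWWBYW
WWWYYW
WYYYYW
WYYKKW
KYKKKW
WWWWWW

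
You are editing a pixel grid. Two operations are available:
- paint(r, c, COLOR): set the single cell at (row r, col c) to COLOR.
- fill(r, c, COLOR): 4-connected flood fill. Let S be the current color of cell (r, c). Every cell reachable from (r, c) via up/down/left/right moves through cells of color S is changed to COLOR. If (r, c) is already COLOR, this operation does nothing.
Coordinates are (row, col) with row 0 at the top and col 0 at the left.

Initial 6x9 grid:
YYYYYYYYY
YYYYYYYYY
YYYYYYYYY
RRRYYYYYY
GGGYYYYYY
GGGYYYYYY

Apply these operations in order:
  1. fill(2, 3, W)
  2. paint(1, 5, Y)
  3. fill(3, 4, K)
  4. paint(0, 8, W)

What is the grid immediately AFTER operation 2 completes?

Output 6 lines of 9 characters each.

Answer: WWWWWWWWW
WWWWWYWWW
WWWWWWWWW
RRRWWWWWW
GGGWWWWWW
GGGWWWWWW

Derivation:
After op 1 fill(2,3,W) [45 cells changed]:
WWWWWWWWW
WWWWWWWWW
WWWWWWWWW
RRRWWWWWW
GGGWWWWWW
GGGWWWWWW
After op 2 paint(1,5,Y):
WWWWWWWWW
WWWWWYWWW
WWWWWWWWW
RRRWWWWWW
GGGWWWWWW
GGGWWWWWW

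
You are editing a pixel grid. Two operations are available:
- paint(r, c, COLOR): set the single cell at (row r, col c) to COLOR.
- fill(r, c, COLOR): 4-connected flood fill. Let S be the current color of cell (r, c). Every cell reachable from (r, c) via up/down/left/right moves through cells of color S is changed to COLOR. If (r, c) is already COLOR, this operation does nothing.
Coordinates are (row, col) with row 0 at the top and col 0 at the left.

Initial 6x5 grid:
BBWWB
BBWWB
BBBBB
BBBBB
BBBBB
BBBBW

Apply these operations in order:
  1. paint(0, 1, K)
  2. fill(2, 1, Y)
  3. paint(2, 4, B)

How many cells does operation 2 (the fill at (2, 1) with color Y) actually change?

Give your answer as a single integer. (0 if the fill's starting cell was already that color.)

Answer: 24

Derivation:
After op 1 paint(0,1,K):
BKWWB
BBWWB
BBBBB
BBBBB
BBBBB
BBBBW
After op 2 fill(2,1,Y) [24 cells changed]:
YKWWY
YYWWY
YYYYY
YYYYY
YYYYY
YYYYW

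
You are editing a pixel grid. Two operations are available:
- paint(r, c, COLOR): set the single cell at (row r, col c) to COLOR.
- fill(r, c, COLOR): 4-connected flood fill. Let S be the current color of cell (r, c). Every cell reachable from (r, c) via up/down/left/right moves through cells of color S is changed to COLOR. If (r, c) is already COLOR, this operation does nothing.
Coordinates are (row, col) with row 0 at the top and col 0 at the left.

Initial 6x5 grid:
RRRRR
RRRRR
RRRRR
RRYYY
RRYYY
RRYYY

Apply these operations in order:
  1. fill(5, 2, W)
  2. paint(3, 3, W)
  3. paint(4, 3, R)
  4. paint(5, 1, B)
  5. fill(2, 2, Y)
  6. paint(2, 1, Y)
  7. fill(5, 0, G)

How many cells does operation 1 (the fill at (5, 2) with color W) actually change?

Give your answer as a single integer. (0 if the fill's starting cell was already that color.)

After op 1 fill(5,2,W) [9 cells changed]:
RRRRR
RRRRR
RRRRR
RRWWW
RRWWW
RRWWW

Answer: 9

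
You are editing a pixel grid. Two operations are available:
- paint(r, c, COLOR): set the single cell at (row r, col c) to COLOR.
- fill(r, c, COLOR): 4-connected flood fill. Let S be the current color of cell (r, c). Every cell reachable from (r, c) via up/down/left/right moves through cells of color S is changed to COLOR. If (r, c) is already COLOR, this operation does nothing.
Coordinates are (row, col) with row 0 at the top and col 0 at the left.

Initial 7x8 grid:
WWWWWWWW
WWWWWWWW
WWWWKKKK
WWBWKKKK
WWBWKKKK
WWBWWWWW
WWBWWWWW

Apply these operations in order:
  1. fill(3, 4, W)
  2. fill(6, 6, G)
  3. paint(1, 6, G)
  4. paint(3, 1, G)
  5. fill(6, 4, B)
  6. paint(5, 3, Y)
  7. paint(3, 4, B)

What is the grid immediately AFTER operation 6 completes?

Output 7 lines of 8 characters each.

Answer: BBBBBBBB
BBBBBBBB
BBBBBBBB
BBBBBBBB
BBBBBBBB
BBBYBBBB
BBBBBBBB

Derivation:
After op 1 fill(3,4,W) [12 cells changed]:
WWWWWWWW
WWWWWWWW
WWWWWWWW
WWBWWWWW
WWBWWWWW
WWBWWWWW
WWBWWWWW
After op 2 fill(6,6,G) [52 cells changed]:
GGGGGGGG
GGGGGGGG
GGGGGGGG
GGBGGGGG
GGBGGGGG
GGBGGGGG
GGBGGGGG
After op 3 paint(1,6,G):
GGGGGGGG
GGGGGGGG
GGGGGGGG
GGBGGGGG
GGBGGGGG
GGBGGGGG
GGBGGGGG
After op 4 paint(3,1,G):
GGGGGGGG
GGGGGGGG
GGGGGGGG
GGBGGGGG
GGBGGGGG
GGBGGGGG
GGBGGGGG
After op 5 fill(6,4,B) [52 cells changed]:
BBBBBBBB
BBBBBBBB
BBBBBBBB
BBBBBBBB
BBBBBBBB
BBBBBBBB
BBBBBBBB
After op 6 paint(5,3,Y):
BBBBBBBB
BBBBBBBB
BBBBBBBB
BBBBBBBB
BBBBBBBB
BBBYBBBB
BBBBBBBB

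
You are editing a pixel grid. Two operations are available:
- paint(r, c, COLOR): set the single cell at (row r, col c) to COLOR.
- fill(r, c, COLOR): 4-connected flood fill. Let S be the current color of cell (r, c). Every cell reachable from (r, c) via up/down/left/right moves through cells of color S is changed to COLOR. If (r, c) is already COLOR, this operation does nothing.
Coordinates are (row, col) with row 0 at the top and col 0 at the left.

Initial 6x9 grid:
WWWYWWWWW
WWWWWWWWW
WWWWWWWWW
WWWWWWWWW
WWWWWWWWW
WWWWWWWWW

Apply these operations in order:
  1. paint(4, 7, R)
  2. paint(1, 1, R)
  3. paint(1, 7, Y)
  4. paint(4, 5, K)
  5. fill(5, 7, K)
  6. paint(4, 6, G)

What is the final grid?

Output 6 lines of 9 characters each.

After op 1 paint(4,7,R):
WWWYWWWWW
WWWWWWWWW
WWWWWWWWW
WWWWWWWWW
WWWWWWWRW
WWWWWWWWW
After op 2 paint(1,1,R):
WWWYWWWWW
WRWWWWWWW
WWWWWWWWW
WWWWWWWWW
WWWWWWWRW
WWWWWWWWW
After op 3 paint(1,7,Y):
WWWYWWWWW
WRWWWWWYW
WWWWWWWWW
WWWWWWWWW
WWWWWWWRW
WWWWWWWWW
After op 4 paint(4,5,K):
WWWYWWWWW
WRWWWWWYW
WWWWWWWWW
WWWWWWWWW
WWWWWKWRW
WWWWWWWWW
After op 5 fill(5,7,K) [49 cells changed]:
KKKYKKKKK
KRKKKKKYK
KKKKKKKKK
KKKKKKKKK
KKKKKKKRK
KKKKKKKKK
After op 6 paint(4,6,G):
KKKYKKKKK
KRKKKKKYK
KKKKKKKKK
KKKKKKKKK
KKKKKKGRK
KKKKKKKKK

Answer: KKKYKKKKK
KRKKKKKYK
KKKKKKKKK
KKKKKKKKK
KKKKKKGRK
KKKKKKKKK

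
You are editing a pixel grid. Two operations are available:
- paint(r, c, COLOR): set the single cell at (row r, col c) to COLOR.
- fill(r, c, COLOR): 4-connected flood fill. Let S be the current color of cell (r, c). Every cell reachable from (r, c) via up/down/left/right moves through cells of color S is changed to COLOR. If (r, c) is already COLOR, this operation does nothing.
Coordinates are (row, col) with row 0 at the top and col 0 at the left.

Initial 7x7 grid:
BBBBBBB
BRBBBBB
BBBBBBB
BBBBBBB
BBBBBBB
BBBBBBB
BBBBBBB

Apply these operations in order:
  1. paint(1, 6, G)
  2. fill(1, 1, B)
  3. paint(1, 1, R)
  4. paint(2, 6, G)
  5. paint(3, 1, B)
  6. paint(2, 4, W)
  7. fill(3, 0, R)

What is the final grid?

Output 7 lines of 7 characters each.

After op 1 paint(1,6,G):
BBBBBBB
BRBBBBG
BBBBBBB
BBBBBBB
BBBBBBB
BBBBBBB
BBBBBBB
After op 2 fill(1,1,B) [1 cells changed]:
BBBBBBB
BBBBBBG
BBBBBBB
BBBBBBB
BBBBBBB
BBBBBBB
BBBBBBB
After op 3 paint(1,1,R):
BBBBBBB
BRBBBBG
BBBBBBB
BBBBBBB
BBBBBBB
BBBBBBB
BBBBBBB
After op 4 paint(2,6,G):
BBBBBBB
BRBBBBG
BBBBBBG
BBBBBBB
BBBBBBB
BBBBBBB
BBBBBBB
After op 5 paint(3,1,B):
BBBBBBB
BRBBBBG
BBBBBBG
BBBBBBB
BBBBBBB
BBBBBBB
BBBBBBB
After op 6 paint(2,4,W):
BBBBBBB
BRBBBBG
BBBBWBG
BBBBBBB
BBBBBBB
BBBBBBB
BBBBBBB
After op 7 fill(3,0,R) [45 cells changed]:
RRRRRRR
RRRRRRG
RRRRWRG
RRRRRRR
RRRRRRR
RRRRRRR
RRRRRRR

Answer: RRRRRRR
RRRRRRG
RRRRWRG
RRRRRRR
RRRRRRR
RRRRRRR
RRRRRRR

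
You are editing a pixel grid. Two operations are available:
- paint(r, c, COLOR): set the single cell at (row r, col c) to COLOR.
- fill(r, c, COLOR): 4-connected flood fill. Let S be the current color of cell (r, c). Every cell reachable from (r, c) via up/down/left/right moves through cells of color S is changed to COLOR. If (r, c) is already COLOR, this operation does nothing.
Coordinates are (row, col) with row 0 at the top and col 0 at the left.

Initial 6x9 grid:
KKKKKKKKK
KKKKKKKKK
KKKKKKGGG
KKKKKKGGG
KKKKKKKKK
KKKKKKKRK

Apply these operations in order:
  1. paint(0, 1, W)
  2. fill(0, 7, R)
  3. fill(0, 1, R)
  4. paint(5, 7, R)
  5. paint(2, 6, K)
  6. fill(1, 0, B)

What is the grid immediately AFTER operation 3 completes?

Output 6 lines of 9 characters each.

After op 1 paint(0,1,W):
KWKKKKKKK
KKKKKKKKK
KKKKKKGGG
KKKKKKGGG
KKKKKKKKK
KKKKKKKRK
After op 2 fill(0,7,R) [46 cells changed]:
RWRRRRRRR
RRRRRRRRR
RRRRRRGGG
RRRRRRGGG
RRRRRRRRR
RRRRRRRRR
After op 3 fill(0,1,R) [1 cells changed]:
RRRRRRRRR
RRRRRRRRR
RRRRRRGGG
RRRRRRGGG
RRRRRRRRR
RRRRRRRRR

Answer: RRRRRRRRR
RRRRRRRRR
RRRRRRGGG
RRRRRRGGG
RRRRRRRRR
RRRRRRRRR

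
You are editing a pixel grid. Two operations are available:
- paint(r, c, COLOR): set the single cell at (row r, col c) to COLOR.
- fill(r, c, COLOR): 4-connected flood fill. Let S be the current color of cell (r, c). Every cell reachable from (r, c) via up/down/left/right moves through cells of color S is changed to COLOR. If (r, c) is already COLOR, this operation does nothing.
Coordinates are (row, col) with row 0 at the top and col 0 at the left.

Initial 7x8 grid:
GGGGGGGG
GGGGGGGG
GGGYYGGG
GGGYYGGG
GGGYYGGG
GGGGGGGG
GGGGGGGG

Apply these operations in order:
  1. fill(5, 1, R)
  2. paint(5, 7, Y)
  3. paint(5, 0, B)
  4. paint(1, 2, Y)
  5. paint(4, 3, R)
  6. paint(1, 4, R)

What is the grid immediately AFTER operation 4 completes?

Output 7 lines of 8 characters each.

Answer: RRRRRRRR
RRYRRRRR
RRRYYRRR
RRRYYRRR
RRRYYRRR
BRRRRRRY
RRRRRRRR

Derivation:
After op 1 fill(5,1,R) [50 cells changed]:
RRRRRRRR
RRRRRRRR
RRRYYRRR
RRRYYRRR
RRRYYRRR
RRRRRRRR
RRRRRRRR
After op 2 paint(5,7,Y):
RRRRRRRR
RRRRRRRR
RRRYYRRR
RRRYYRRR
RRRYYRRR
RRRRRRRY
RRRRRRRR
After op 3 paint(5,0,B):
RRRRRRRR
RRRRRRRR
RRRYYRRR
RRRYYRRR
RRRYYRRR
BRRRRRRY
RRRRRRRR
After op 4 paint(1,2,Y):
RRRRRRRR
RRYRRRRR
RRRYYRRR
RRRYYRRR
RRRYYRRR
BRRRRRRY
RRRRRRRR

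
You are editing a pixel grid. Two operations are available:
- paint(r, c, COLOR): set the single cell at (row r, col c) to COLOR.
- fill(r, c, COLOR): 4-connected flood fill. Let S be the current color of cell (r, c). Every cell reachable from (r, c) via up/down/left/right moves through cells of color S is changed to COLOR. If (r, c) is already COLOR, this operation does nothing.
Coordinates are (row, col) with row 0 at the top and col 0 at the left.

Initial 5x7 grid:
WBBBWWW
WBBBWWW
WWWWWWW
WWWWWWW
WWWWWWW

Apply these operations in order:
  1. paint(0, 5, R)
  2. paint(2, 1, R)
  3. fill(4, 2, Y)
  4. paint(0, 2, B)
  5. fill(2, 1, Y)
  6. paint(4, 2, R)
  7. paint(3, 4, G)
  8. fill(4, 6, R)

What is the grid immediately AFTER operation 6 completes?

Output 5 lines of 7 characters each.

After op 1 paint(0,5,R):
WBBBWRW
WBBBWWW
WWWWWWW
WWWWWWW
WWWWWWW
After op 2 paint(2,1,R):
WBBBWRW
WBBBWWW
WRWWWWW
WWWWWWW
WWWWWWW
After op 3 fill(4,2,Y) [27 cells changed]:
YBBBYRY
YBBBYYY
YRYYYYY
YYYYYYY
YYYYYYY
After op 4 paint(0,2,B):
YBBBYRY
YBBBYYY
YRYYYYY
YYYYYYY
YYYYYYY
After op 5 fill(2,1,Y) [1 cells changed]:
YBBBYRY
YBBBYYY
YYYYYYY
YYYYYYY
YYYYYYY
After op 6 paint(4,2,R):
YBBBYRY
YBBBYYY
YYYYYYY
YYYYYYY
YYRYYYY

Answer: YBBBYRY
YBBBYYY
YYYYYYY
YYYYYYY
YYRYYYY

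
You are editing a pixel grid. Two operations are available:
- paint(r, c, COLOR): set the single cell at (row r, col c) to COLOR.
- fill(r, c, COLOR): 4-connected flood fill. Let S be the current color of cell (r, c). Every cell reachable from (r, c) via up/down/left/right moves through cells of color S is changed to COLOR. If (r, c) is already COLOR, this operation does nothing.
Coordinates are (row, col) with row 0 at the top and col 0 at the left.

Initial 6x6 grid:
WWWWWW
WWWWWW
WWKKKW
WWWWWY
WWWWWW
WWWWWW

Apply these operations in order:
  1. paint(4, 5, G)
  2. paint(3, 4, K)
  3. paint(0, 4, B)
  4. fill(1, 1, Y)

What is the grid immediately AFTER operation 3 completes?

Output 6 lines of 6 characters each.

After op 1 paint(4,5,G):
WWWWWW
WWWWWW
WWKKKW
WWWWWY
WWWWWG
WWWWWW
After op 2 paint(3,4,K):
WWWWWW
WWWWWW
WWKKKW
WWWWKY
WWWWWG
WWWWWW
After op 3 paint(0,4,B):
WWWWBW
WWWWWW
WWKKKW
WWWWKY
WWWWWG
WWWWWW

Answer: WWWWBW
WWWWWW
WWKKKW
WWWWKY
WWWWWG
WWWWWW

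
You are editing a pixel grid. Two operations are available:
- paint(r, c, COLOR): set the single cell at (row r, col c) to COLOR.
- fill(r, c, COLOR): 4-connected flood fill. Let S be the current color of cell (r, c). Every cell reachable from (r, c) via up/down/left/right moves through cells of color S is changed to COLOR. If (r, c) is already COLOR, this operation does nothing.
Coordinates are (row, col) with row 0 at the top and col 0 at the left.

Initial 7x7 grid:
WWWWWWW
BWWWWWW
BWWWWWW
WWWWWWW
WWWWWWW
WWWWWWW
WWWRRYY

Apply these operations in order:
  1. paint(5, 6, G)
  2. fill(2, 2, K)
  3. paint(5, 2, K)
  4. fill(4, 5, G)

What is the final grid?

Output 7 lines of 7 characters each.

After op 1 paint(5,6,G):
WWWWWWW
BWWWWWW
BWWWWWW
WWWWWWW
WWWWWWW
WWWWWWG
WWWRRYY
After op 2 fill(2,2,K) [42 cells changed]:
KKKKKKK
BKKKKKK
BKKKKKK
KKKKKKK
KKKKKKK
KKKKKKG
KKKRRYY
After op 3 paint(5,2,K):
KKKKKKK
BKKKKKK
BKKKKKK
KKKKKKK
KKKKKKK
KKKKKKG
KKKRRYY
After op 4 fill(4,5,G) [42 cells changed]:
GGGGGGG
BGGGGGG
BGGGGGG
GGGGGGG
GGGGGGG
GGGGGGG
GGGRRYY

Answer: GGGGGGG
BGGGGGG
BGGGGGG
GGGGGGG
GGGGGGG
GGGGGGG
GGGRRYY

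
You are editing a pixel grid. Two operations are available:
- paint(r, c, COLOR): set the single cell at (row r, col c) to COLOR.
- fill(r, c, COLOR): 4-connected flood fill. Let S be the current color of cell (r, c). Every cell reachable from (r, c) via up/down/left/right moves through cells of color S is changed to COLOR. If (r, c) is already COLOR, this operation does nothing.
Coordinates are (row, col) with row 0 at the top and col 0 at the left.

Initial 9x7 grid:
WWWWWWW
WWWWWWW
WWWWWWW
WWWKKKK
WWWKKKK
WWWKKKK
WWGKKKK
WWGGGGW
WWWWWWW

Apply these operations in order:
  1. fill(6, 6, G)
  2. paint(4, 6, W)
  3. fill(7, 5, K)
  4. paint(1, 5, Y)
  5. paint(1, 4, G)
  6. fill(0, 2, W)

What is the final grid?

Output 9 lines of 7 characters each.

After op 1 fill(6,6,G) [16 cells changed]:
WWWWWWW
WWWWWWW
WWWWWWW
WWWGGGG
WWWGGGG
WWWGGGG
WWGGGGG
WWGGGGW
WWWWWWW
After op 2 paint(4,6,W):
WWWWWWW
WWWWWWW
WWWWWWW
WWWGGGG
WWWGGGW
WWWGGGG
WWGGGGG
WWGGGGW
WWWWWWW
After op 3 fill(7,5,K) [20 cells changed]:
WWWWWWW
WWWWWWW
WWWWWWW
WWWKKKK
WWWKKKW
WWWKKKK
WWKKKKK
WWKKKKW
WWWWWWW
After op 4 paint(1,5,Y):
WWWWWWW
WWWWWYW
WWWWWWW
WWWKKKK
WWWKKKW
WWWKKKK
WWKKKKK
WWKKKKW
WWWWWWW
After op 5 paint(1,4,G):
WWWWWWW
WWWWGYW
WWWWWWW
WWWKKKK
WWWKKKW
WWWKKKK
WWKKKKK
WWKKKKW
WWWWWWW
After op 6 fill(0,2,W) [0 cells changed]:
WWWWWWW
WWWWGYW
WWWWWWW
WWWKKKK
WWWKKKW
WWWKKKK
WWKKKKK
WWKKKKW
WWWWWWW

Answer: WWWWWWW
WWWWGYW
WWWWWWW
WWWKKKK
WWWKKKW
WWWKKKK
WWKKKKK
WWKKKKW
WWWWWWW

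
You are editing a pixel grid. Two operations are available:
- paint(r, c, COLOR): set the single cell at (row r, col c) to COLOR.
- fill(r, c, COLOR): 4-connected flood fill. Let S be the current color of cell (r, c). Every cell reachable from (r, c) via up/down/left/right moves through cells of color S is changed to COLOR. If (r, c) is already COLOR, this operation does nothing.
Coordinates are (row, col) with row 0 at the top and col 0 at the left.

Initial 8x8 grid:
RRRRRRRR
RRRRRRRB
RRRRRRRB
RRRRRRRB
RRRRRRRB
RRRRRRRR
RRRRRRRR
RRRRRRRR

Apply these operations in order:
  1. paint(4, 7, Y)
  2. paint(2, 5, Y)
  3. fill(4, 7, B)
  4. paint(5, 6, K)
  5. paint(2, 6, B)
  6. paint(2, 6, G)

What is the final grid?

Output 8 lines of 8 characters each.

After op 1 paint(4,7,Y):
RRRRRRRR
RRRRRRRB
RRRRRRRB
RRRRRRRB
RRRRRRRY
RRRRRRRR
RRRRRRRR
RRRRRRRR
After op 2 paint(2,5,Y):
RRRRRRRR
RRRRRRRB
RRRRRYRB
RRRRRRRB
RRRRRRRY
RRRRRRRR
RRRRRRRR
RRRRRRRR
After op 3 fill(4,7,B) [1 cells changed]:
RRRRRRRR
RRRRRRRB
RRRRRYRB
RRRRRRRB
RRRRRRRB
RRRRRRRR
RRRRRRRR
RRRRRRRR
After op 4 paint(5,6,K):
RRRRRRRR
RRRRRRRB
RRRRRYRB
RRRRRRRB
RRRRRRRB
RRRRRRKR
RRRRRRRR
RRRRRRRR
After op 5 paint(2,6,B):
RRRRRRRR
RRRRRRRB
RRRRRYBB
RRRRRRRB
RRRRRRRB
RRRRRRKR
RRRRRRRR
RRRRRRRR
After op 6 paint(2,6,G):
RRRRRRRR
RRRRRRRB
RRRRRYGB
RRRRRRRB
RRRRRRRB
RRRRRRKR
RRRRRRRR
RRRRRRRR

Answer: RRRRRRRR
RRRRRRRB
RRRRRYGB
RRRRRRRB
RRRRRRRB
RRRRRRKR
RRRRRRRR
RRRRRRRR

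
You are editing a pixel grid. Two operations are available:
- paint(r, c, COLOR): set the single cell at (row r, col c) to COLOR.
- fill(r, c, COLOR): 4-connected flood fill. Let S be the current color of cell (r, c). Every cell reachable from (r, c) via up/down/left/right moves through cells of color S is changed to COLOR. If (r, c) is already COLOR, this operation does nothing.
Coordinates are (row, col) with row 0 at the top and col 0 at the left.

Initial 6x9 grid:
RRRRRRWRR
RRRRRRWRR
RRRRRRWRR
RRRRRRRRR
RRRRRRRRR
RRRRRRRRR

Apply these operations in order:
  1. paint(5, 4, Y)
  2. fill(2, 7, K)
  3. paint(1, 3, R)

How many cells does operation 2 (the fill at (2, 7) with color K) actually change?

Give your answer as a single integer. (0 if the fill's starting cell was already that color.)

Answer: 50

Derivation:
After op 1 paint(5,4,Y):
RRRRRRWRR
RRRRRRWRR
RRRRRRWRR
RRRRRRRRR
RRRRRRRRR
RRRRYRRRR
After op 2 fill(2,7,K) [50 cells changed]:
KKKKKKWKK
KKKKKKWKK
KKKKKKWKK
KKKKKKKKK
KKKKKKKKK
KKKKYKKKK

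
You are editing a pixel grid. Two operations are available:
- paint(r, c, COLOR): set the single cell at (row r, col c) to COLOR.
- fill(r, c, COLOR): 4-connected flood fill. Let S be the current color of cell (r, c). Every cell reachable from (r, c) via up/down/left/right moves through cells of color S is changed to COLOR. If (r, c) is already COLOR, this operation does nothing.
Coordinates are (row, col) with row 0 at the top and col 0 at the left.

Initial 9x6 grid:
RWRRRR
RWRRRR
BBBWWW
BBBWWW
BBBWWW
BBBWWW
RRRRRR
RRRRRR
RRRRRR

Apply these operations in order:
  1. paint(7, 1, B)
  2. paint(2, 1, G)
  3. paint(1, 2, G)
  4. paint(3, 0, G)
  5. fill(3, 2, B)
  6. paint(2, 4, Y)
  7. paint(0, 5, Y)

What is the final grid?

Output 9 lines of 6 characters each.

After op 1 paint(7,1,B):
RWRRRR
RWRRRR
BBBWWW
BBBWWW
BBBWWW
BBBWWW
RRRRRR
RBRRRR
RRRRRR
After op 2 paint(2,1,G):
RWRRRR
RWRRRR
BGBWWW
BBBWWW
BBBWWW
BBBWWW
RRRRRR
RBRRRR
RRRRRR
After op 3 paint(1,2,G):
RWRRRR
RWGRRR
BGBWWW
BBBWWW
BBBWWW
BBBWWW
RRRRRR
RBRRRR
RRRRRR
After op 4 paint(3,0,G):
RWRRRR
RWGRRR
BGBWWW
GBBWWW
BBBWWW
BBBWWW
RRRRRR
RBRRRR
RRRRRR
After op 5 fill(3,2,B) [0 cells changed]:
RWRRRR
RWGRRR
BGBWWW
GBBWWW
BBBWWW
BBBWWW
RRRRRR
RBRRRR
RRRRRR
After op 6 paint(2,4,Y):
RWRRRR
RWGRRR
BGBWYW
GBBWWW
BBBWWW
BBBWWW
RRRRRR
RBRRRR
RRRRRR
After op 7 paint(0,5,Y):
RWRRRY
RWGRRR
BGBWYW
GBBWWW
BBBWWW
BBBWWW
RRRRRR
RBRRRR
RRRRRR

Answer: RWRRRY
RWGRRR
BGBWYW
GBBWWW
BBBWWW
BBBWWW
RRRRRR
RBRRRR
RRRRRR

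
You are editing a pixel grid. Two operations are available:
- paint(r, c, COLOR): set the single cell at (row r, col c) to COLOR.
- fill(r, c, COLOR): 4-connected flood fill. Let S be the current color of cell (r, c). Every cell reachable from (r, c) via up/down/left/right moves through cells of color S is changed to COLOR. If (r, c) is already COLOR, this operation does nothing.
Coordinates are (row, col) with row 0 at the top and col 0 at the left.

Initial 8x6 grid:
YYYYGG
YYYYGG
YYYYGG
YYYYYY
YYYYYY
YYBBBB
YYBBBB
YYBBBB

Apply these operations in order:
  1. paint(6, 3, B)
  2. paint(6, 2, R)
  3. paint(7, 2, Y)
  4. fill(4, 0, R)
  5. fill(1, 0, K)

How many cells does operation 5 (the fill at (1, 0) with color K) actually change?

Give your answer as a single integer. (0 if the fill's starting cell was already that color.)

Answer: 32

Derivation:
After op 1 paint(6,3,B):
YYYYGG
YYYYGG
YYYYGG
YYYYYY
YYYYYY
YYBBBB
YYBBBB
YYBBBB
After op 2 paint(6,2,R):
YYYYGG
YYYYGG
YYYYGG
YYYYYY
YYYYYY
YYBBBB
YYRBBB
YYBBBB
After op 3 paint(7,2,Y):
YYYYGG
YYYYGG
YYYYGG
YYYYYY
YYYYYY
YYBBBB
YYRBBB
YYYBBB
After op 4 fill(4,0,R) [31 cells changed]:
RRRRGG
RRRRGG
RRRRGG
RRRRRR
RRRRRR
RRBBBB
RRRBBB
RRRBBB
After op 5 fill(1,0,K) [32 cells changed]:
KKKKGG
KKKKGG
KKKKGG
KKKKKK
KKKKKK
KKBBBB
KKKBBB
KKKBBB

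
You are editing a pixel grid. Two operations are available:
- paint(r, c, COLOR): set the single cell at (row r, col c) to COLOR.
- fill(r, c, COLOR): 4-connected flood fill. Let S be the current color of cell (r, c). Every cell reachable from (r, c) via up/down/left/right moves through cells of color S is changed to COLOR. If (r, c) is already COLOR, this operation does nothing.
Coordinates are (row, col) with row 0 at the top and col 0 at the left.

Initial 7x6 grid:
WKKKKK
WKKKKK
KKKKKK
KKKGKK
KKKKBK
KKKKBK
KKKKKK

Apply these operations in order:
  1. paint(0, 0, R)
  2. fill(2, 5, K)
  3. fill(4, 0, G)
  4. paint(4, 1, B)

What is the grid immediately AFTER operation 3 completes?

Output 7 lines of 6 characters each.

After op 1 paint(0,0,R):
RKKKKK
WKKKKK
KKKKKK
KKKGKK
KKKKBK
KKKKBK
KKKKKK
After op 2 fill(2,5,K) [0 cells changed]:
RKKKKK
WKKKKK
KKKKKK
KKKGKK
KKKKBK
KKKKBK
KKKKKK
After op 3 fill(4,0,G) [37 cells changed]:
RGGGGG
WGGGGG
GGGGGG
GGGGGG
GGGGBG
GGGGBG
GGGGGG

Answer: RGGGGG
WGGGGG
GGGGGG
GGGGGG
GGGGBG
GGGGBG
GGGGGG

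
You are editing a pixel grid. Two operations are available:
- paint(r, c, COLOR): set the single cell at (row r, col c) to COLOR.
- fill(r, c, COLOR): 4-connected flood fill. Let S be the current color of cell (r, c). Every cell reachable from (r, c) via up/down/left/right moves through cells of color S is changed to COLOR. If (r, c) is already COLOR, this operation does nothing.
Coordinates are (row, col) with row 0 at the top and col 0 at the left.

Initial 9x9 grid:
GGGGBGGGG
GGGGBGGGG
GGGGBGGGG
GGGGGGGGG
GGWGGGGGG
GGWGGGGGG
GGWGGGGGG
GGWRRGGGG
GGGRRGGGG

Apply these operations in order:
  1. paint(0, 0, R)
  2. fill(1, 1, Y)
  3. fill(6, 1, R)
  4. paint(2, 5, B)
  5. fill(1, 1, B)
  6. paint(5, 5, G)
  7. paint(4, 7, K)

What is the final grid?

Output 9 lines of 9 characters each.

Answer: BBBBBBBBB
BBBBBBBBB
BBBBBBBBB
BBBBBBBBB
BBWBBBBKB
BBWBBGBBB
BBWBBBBBB
BBWBBBBBB
BBBBBBBBB

Derivation:
After op 1 paint(0,0,R):
RGGGBGGGG
GGGGBGGGG
GGGGBGGGG
GGGGGGGGG
GGWGGGGGG
GGWGGGGGG
GGWGGGGGG
GGWRRGGGG
GGGRRGGGG
After op 2 fill(1,1,Y) [69 cells changed]:
RYYYBYYYY
YYYYBYYYY
YYYYBYYYY
YYYYYYYYY
YYWYYYYYY
YYWYYYYYY
YYWYYYYYY
YYWRRYYYY
YYYRRYYYY
After op 3 fill(6,1,R) [69 cells changed]:
RRRRBRRRR
RRRRBRRRR
RRRRBRRRR
RRRRRRRRR
RRWRRRRRR
RRWRRRRRR
RRWRRRRRR
RRWRRRRRR
RRRRRRRRR
After op 4 paint(2,5,B):
RRRRBRRRR
RRRRBRRRR
RRRRBBRRR
RRRRRRRRR
RRWRRRRRR
RRWRRRRRR
RRWRRRRRR
RRWRRRRRR
RRRRRRRRR
After op 5 fill(1,1,B) [73 cells changed]:
BBBBBBBBB
BBBBBBBBB
BBBBBBBBB
BBBBBBBBB
BBWBBBBBB
BBWBBBBBB
BBWBBBBBB
BBWBBBBBB
BBBBBBBBB
After op 6 paint(5,5,G):
BBBBBBBBB
BBBBBBBBB
BBBBBBBBB
BBBBBBBBB
BBWBBBBBB
BBWBBGBBB
BBWBBBBBB
BBWBBBBBB
BBBBBBBBB
After op 7 paint(4,7,K):
BBBBBBBBB
BBBBBBBBB
BBBBBBBBB
BBBBBBBBB
BBWBBBBKB
BBWBBGBBB
BBWBBBBBB
BBWBBBBBB
BBBBBBBBB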